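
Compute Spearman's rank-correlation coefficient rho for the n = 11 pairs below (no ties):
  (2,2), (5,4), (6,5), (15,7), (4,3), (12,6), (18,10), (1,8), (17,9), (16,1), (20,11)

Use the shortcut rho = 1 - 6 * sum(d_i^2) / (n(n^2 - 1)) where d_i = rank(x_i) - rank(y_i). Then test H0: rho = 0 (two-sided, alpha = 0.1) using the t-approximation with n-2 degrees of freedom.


Step 1: Rank x and y separately (midranks; no ties here).
rank(x): 2->2, 5->4, 6->5, 15->7, 4->3, 12->6, 18->10, 1->1, 17->9, 16->8, 20->11
rank(y): 2->2, 4->4, 5->5, 7->7, 3->3, 6->6, 10->10, 8->8, 9->9, 1->1, 11->11
Step 2: d_i = R_x(i) - R_y(i); compute d_i^2.
  (2-2)^2=0, (4-4)^2=0, (5-5)^2=0, (7-7)^2=0, (3-3)^2=0, (6-6)^2=0, (10-10)^2=0, (1-8)^2=49, (9-9)^2=0, (8-1)^2=49, (11-11)^2=0
sum(d^2) = 98.
Step 3: rho = 1 - 6*98 / (11*(11^2 - 1)) = 1 - 588/1320 = 0.554545.
Step 4: Under H0, t = rho * sqrt((n-2)/(1-rho^2)) = 1.9992 ~ t(9).
Step 5: Two-sided p-value from the t-distribution with 9 df = 0.076652.
Step 6: alpha = 0.1. reject H0.

rho = 0.5545, p = 0.076652, reject H0 at alpha = 0.1.


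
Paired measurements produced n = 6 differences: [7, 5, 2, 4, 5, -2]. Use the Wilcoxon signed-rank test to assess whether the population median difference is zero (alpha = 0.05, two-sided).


Step 1: Drop any zero differences (none here) and take |d_i|.
|d| = [7, 5, 2, 4, 5, 2]
Step 2: Midrank |d_i| (ties get averaged ranks).
ranks: |7|->6, |5|->4.5, |2|->1.5, |4|->3, |5|->4.5, |2|->1.5
Step 3: Attach original signs; sum ranks with positive sign and with negative sign.
W+ = 6 + 4.5 + 1.5 + 3 + 4.5 = 19.5
W- = 1.5 = 1.5
(Check: W+ + W- = 21 should equal n(n+1)/2 = 21.)
Step 4: Test statistic W = min(W+, W-) = 1.5.
Step 5: Ties in |d|, so use the tie-corrected normal approximation.
        E[W] = n(n+1)/4 = 6*7/4 = 10.5.
        Tie groups: |d|=2 (t=2), |d|=5 (t=2); sum(t^3 - t) = 12.
        Var[W] = n(n+1)(2n+1)/24 - sum(t^3-t)/48 = 546/24 - 12/48 = 22.5.
        z = (W - E[W]) / sqrt(Var[W]) = (1.5 - 10.5) / 4.7434 = -1.8974.
        Two-sided p = 2*Phi(z) = 0.057780.
Step 6: alpha = 0.05. fail to reject H0.

W+ = 19.5, W- = 1.5, W = min = 1.5, p = 0.057780, fail to reject H0.


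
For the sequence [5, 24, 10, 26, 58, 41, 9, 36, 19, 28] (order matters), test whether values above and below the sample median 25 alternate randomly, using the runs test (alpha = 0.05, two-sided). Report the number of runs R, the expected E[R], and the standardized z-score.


Step 1: Compute median = 25; label A = above, B = below.
Labels in order: BBBAAABABA  (n_A = 5, n_B = 5)
Step 2: Count runs R = 6.
Step 3: Under H0 (random ordering), E[R] = 2*n_A*n_B/(n_A+n_B) + 1 = 2*5*5/10 + 1 = 6.0000.
        Var[R] = 2*n_A*n_B*(2*n_A*n_B - n_A - n_B) / ((n_A+n_B)^2 * (n_A+n_B-1)) = 2000/900 = 2.2222.
        SD[R] = 1.4907.
Step 4: R = E[R], so z = 0 with no continuity correction.
Step 5: Two-sided p-value via normal approximation = 2*(1 - Phi(|z|)) = 1.000000.
Step 6: alpha = 0.05. fail to reject H0.

R = 6, z = 0.0000, p = 1.000000, fail to reject H0.


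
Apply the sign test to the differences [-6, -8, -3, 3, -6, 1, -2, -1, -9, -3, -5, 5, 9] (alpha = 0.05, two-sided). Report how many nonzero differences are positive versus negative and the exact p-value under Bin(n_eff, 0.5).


Step 1: Discard zero differences. Original n = 13; n_eff = number of nonzero differences = 13.
Nonzero differences (with sign): -6, -8, -3, +3, -6, +1, -2, -1, -9, -3, -5, +5, +9
Step 2: Count signs: positive = 4, negative = 9.
Step 3: Under H0: P(positive) = 0.5, so the number of positives S ~ Bin(13, 0.5).
Step 4: Two-sided exact p-value = sum of Bin(13,0.5) probabilities at or below the observed probability = 0.266846.
Step 5: alpha = 0.05. fail to reject H0.

n_eff = 13, pos = 4, neg = 9, p = 0.266846, fail to reject H0.


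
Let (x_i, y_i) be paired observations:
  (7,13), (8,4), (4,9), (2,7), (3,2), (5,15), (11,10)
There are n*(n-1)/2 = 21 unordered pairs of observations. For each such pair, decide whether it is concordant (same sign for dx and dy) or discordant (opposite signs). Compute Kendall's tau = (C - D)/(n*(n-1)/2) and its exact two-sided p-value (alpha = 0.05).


Step 1: Enumerate the 21 unordered pairs (i,j) with i<j and classify each by sign(x_j-x_i) * sign(y_j-y_i).
  (1,2):dx=+1,dy=-9->D; (1,3):dx=-3,dy=-4->C; (1,4):dx=-5,dy=-6->C; (1,5):dx=-4,dy=-11->C
  (1,6):dx=-2,dy=+2->D; (1,7):dx=+4,dy=-3->D; (2,3):dx=-4,dy=+5->D; (2,4):dx=-6,dy=+3->D
  (2,5):dx=-5,dy=-2->C; (2,6):dx=-3,dy=+11->D; (2,7):dx=+3,dy=+6->C; (3,4):dx=-2,dy=-2->C
  (3,5):dx=-1,dy=-7->C; (3,6):dx=+1,dy=+6->C; (3,7):dx=+7,dy=+1->C; (4,5):dx=+1,dy=-5->D
  (4,6):dx=+3,dy=+8->C; (4,7):dx=+9,dy=+3->C; (5,6):dx=+2,dy=+13->C; (5,7):dx=+8,dy=+8->C
  (6,7):dx=+6,dy=-5->D
Step 2: C = 13, D = 8, total pairs = 21.
Step 3: tau = (C - D)/(n(n-1)/2) = (13 - 8)/21 = 0.238095.
Step 4: Exact two-sided p-value (enumerate n! = 5040 permutations of y under H0): p = 0.561905.
Step 5: alpha = 0.05. fail to reject H0.

tau_b = 0.2381 (C=13, D=8), p = 0.561905, fail to reject H0.


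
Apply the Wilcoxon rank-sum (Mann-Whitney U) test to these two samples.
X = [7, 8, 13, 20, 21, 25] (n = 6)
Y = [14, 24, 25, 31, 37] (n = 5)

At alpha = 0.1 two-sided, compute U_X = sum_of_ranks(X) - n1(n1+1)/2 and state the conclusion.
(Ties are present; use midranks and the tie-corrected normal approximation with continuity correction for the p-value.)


Step 1: Combine and sort all 11 observations; assign midranks.
sorted (value, group): (7,X), (8,X), (13,X), (14,Y), (20,X), (21,X), (24,Y), (25,X), (25,Y), (31,Y), (37,Y)
ranks: 7->1, 8->2, 13->3, 14->4, 20->5, 21->6, 24->7, 25->8.5, 25->8.5, 31->10, 37->11
Step 2: Rank sum for X: R1 = 1 + 2 + 3 + 5 + 6 + 8.5 = 25.5.
Step 3: U_X = R1 - n1(n1+1)/2 = 25.5 - 6*7/2 = 25.5 - 21 = 4.5.
       U_Y = n1*n2 - U_X = 30 - 4.5 = 25.5.
Step 4: Ties are present, so use the tie-corrected normal approximation (with continuity correction) for the p-value.
Step 5: p-value = 0.067264; compare to alpha = 0.1. reject H0.

U_X = 4.5, p = 0.067264, reject H0 at alpha = 0.1.


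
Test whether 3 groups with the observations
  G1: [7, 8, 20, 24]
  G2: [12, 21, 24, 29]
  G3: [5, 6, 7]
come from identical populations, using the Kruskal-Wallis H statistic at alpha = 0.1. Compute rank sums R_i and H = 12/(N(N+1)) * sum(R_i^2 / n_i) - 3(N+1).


Step 1: Combine all N = 11 observations and assign midranks.
sorted (value, group, rank): (5,G3,1), (6,G3,2), (7,G1,3.5), (7,G3,3.5), (8,G1,5), (12,G2,6), (20,G1,7), (21,G2,8), (24,G1,9.5), (24,G2,9.5), (29,G2,11)
Step 2: Sum ranks within each group.
R_1 = 25 (n_1 = 4)
R_2 = 34.5 (n_2 = 4)
R_3 = 6.5 (n_3 = 3)
Step 3: H = 12/(N(N+1)) * sum(R_i^2/n_i) - 3(N+1)
     = 12/(11*12) * (25^2/4 + 34.5^2/4 + 6.5^2/3) - 3*12
     = 0.090909 * 467.896 - 36
     = 6.535985.
Step 4: Ties present; correction factor C = 1 - 12/(11^3 - 11) = 0.990909. Corrected H = 6.535985 / 0.990909 = 6.595948.
Step 5: Under H0, H ~ chi^2(2); p-value = 0.036958.
Step 6: alpha = 0.1. reject H0.

H = 6.5959, df = 2, p = 0.036958, reject H0.


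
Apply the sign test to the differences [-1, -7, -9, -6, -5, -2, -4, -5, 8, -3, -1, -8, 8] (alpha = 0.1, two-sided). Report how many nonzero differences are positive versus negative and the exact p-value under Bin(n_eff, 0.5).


Step 1: Discard zero differences. Original n = 13; n_eff = number of nonzero differences = 13.
Nonzero differences (with sign): -1, -7, -9, -6, -5, -2, -4, -5, +8, -3, -1, -8, +8
Step 2: Count signs: positive = 2, negative = 11.
Step 3: Under H0: P(positive) = 0.5, so the number of positives S ~ Bin(13, 0.5).
Step 4: Two-sided exact p-value = sum of Bin(13,0.5) probabilities at or below the observed probability = 0.022461.
Step 5: alpha = 0.1. reject H0.

n_eff = 13, pos = 2, neg = 11, p = 0.022461, reject H0.


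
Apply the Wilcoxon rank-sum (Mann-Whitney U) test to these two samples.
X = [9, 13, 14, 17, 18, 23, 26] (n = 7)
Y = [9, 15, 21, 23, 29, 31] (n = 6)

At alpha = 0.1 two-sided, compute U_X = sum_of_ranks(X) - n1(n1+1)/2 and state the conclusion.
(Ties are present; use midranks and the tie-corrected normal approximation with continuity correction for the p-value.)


Step 1: Combine and sort all 13 observations; assign midranks.
sorted (value, group): (9,X), (9,Y), (13,X), (14,X), (15,Y), (17,X), (18,X), (21,Y), (23,X), (23,Y), (26,X), (29,Y), (31,Y)
ranks: 9->1.5, 9->1.5, 13->3, 14->4, 15->5, 17->6, 18->7, 21->8, 23->9.5, 23->9.5, 26->11, 29->12, 31->13
Step 2: Rank sum for X: R1 = 1.5 + 3 + 4 + 6 + 7 + 9.5 + 11 = 42.
Step 3: U_X = R1 - n1(n1+1)/2 = 42 - 7*8/2 = 42 - 28 = 14.
       U_Y = n1*n2 - U_X = 42 - 14 = 28.
Step 4: Ties are present, so use the tie-corrected normal approximation (with continuity correction) for the p-value.
Step 5: p-value = 0.351785; compare to alpha = 0.1. fail to reject H0.

U_X = 14, p = 0.351785, fail to reject H0 at alpha = 0.1.


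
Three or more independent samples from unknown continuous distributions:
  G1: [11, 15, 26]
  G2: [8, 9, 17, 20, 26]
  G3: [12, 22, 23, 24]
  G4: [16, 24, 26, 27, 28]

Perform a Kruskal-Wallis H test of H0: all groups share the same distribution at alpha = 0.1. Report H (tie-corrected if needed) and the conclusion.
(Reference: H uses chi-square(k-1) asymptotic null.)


Step 1: Combine all N = 17 observations and assign midranks.
sorted (value, group, rank): (8,G2,1), (9,G2,2), (11,G1,3), (12,G3,4), (15,G1,5), (16,G4,6), (17,G2,7), (20,G2,8), (22,G3,9), (23,G3,10), (24,G3,11.5), (24,G4,11.5), (26,G1,14), (26,G2,14), (26,G4,14), (27,G4,16), (28,G4,17)
Step 2: Sum ranks within each group.
R_1 = 22 (n_1 = 3)
R_2 = 32 (n_2 = 5)
R_3 = 34.5 (n_3 = 4)
R_4 = 64.5 (n_4 = 5)
Step 3: H = 12/(N(N+1)) * sum(R_i^2/n_i) - 3(N+1)
     = 12/(17*18) * (22^2/3 + 32^2/5 + 34.5^2/4 + 64.5^2/5) - 3*18
     = 0.039216 * 1495.75 - 54
     = 4.656699.
Step 4: Ties present; correction factor C = 1 - 30/(17^3 - 17) = 0.993873. Corrected H = 4.656699 / 0.993873 = 4.685409.
Step 5: Under H0, H ~ chi^2(3); p-value = 0.196337.
Step 6: alpha = 0.1. fail to reject H0.

H = 4.6854, df = 3, p = 0.196337, fail to reject H0.


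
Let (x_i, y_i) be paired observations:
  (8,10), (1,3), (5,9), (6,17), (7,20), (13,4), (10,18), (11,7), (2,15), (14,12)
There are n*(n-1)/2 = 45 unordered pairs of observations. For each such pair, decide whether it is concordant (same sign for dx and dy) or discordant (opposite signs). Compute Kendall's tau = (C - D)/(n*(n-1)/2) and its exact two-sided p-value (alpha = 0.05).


Step 1: Enumerate the 45 unordered pairs (i,j) with i<j and classify each by sign(x_j-x_i) * sign(y_j-y_i).
  (1,2):dx=-7,dy=-7->C; (1,3):dx=-3,dy=-1->C; (1,4):dx=-2,dy=+7->D; (1,5):dx=-1,dy=+10->D
  (1,6):dx=+5,dy=-6->D; (1,7):dx=+2,dy=+8->C; (1,8):dx=+3,dy=-3->D; (1,9):dx=-6,dy=+5->D
  (1,10):dx=+6,dy=+2->C; (2,3):dx=+4,dy=+6->C; (2,4):dx=+5,dy=+14->C; (2,5):dx=+6,dy=+17->C
  (2,6):dx=+12,dy=+1->C; (2,7):dx=+9,dy=+15->C; (2,8):dx=+10,dy=+4->C; (2,9):dx=+1,dy=+12->C
  (2,10):dx=+13,dy=+9->C; (3,4):dx=+1,dy=+8->C; (3,5):dx=+2,dy=+11->C; (3,6):dx=+8,dy=-5->D
  (3,7):dx=+5,dy=+9->C; (3,8):dx=+6,dy=-2->D; (3,9):dx=-3,dy=+6->D; (3,10):dx=+9,dy=+3->C
  (4,5):dx=+1,dy=+3->C; (4,6):dx=+7,dy=-13->D; (4,7):dx=+4,dy=+1->C; (4,8):dx=+5,dy=-10->D
  (4,9):dx=-4,dy=-2->C; (4,10):dx=+8,dy=-5->D; (5,6):dx=+6,dy=-16->D; (5,7):dx=+3,dy=-2->D
  (5,8):dx=+4,dy=-13->D; (5,9):dx=-5,dy=-5->C; (5,10):dx=+7,dy=-8->D; (6,7):dx=-3,dy=+14->D
  (6,8):dx=-2,dy=+3->D; (6,9):dx=-11,dy=+11->D; (6,10):dx=+1,dy=+8->C; (7,8):dx=+1,dy=-11->D
  (7,9):dx=-8,dy=-3->C; (7,10):dx=+4,dy=-6->D; (8,9):dx=-9,dy=+8->D; (8,10):dx=+3,dy=+5->C
  (9,10):dx=+12,dy=-3->D
Step 2: C = 23, D = 22, total pairs = 45.
Step 3: tau = (C - D)/(n(n-1)/2) = (23 - 22)/45 = 0.022222.
Step 4: Exact two-sided p-value (enumerate n! = 3628800 permutations of y under H0): p = 1.000000.
Step 5: alpha = 0.05. fail to reject H0.

tau_b = 0.0222 (C=23, D=22), p = 1.000000, fail to reject H0.


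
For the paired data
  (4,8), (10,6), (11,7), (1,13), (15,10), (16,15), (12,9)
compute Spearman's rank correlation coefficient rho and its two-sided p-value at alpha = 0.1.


Step 1: Rank x and y separately (midranks; no ties here).
rank(x): 4->2, 10->3, 11->4, 1->1, 15->6, 16->7, 12->5
rank(y): 8->3, 6->1, 7->2, 13->6, 10->5, 15->7, 9->4
Step 2: d_i = R_x(i) - R_y(i); compute d_i^2.
  (2-3)^2=1, (3-1)^2=4, (4-2)^2=4, (1-6)^2=25, (6-5)^2=1, (7-7)^2=0, (5-4)^2=1
sum(d^2) = 36.
Step 3: rho = 1 - 6*36 / (7*(7^2 - 1)) = 1 - 216/336 = 0.357143.
Step 4: Under H0, t = rho * sqrt((n-2)/(1-rho^2)) = 0.8550 ~ t(5).
Step 5: Two-sided p-value from the t-distribution with 5 df = 0.431611.
Step 6: alpha = 0.1. fail to reject H0.

rho = 0.3571, p = 0.431611, fail to reject H0 at alpha = 0.1.


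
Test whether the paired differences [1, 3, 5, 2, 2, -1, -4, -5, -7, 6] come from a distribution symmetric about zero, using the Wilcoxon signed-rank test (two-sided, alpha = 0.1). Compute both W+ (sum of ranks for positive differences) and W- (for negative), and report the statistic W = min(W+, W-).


Step 1: Drop any zero differences (none here) and take |d_i|.
|d| = [1, 3, 5, 2, 2, 1, 4, 5, 7, 6]
Step 2: Midrank |d_i| (ties get averaged ranks).
ranks: |1|->1.5, |3|->5, |5|->7.5, |2|->3.5, |2|->3.5, |1|->1.5, |4|->6, |5|->7.5, |7|->10, |6|->9
Step 3: Attach original signs; sum ranks with positive sign and with negative sign.
W+ = 1.5 + 5 + 7.5 + 3.5 + 3.5 + 9 = 30
W- = 1.5 + 6 + 7.5 + 10 = 25
(Check: W+ + W- = 55 should equal n(n+1)/2 = 55.)
Step 4: Test statistic W = min(W+, W-) = 25.
Step 5: Ties in |d|, so use the tie-corrected normal approximation.
        E[W] = n(n+1)/4 = 10*11/4 = 27.5.
        Tie groups: |d|=1 (t=2), |d|=2 (t=2), |d|=5 (t=2); sum(t^3 - t) = 18.
        Var[W] = n(n+1)(2n+1)/24 - sum(t^3-t)/48 = 2310/24 - 18/48 = 95.875.
        z = (W - E[W]) / sqrt(Var[W]) = (25 - 27.5) / 9.7916 = -0.2553.
        Two-sided p = 2*Phi(z) = 0.798475.
Step 6: alpha = 0.1. fail to reject H0.

W+ = 30, W- = 25, W = min = 25, p = 0.798475, fail to reject H0.


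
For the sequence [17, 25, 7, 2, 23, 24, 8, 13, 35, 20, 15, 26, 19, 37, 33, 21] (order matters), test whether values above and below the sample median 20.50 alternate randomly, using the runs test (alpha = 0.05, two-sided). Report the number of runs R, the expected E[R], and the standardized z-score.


Step 1: Compute median = 20.50; label A = above, B = below.
Labels in order: BABBAABBABBABAAA  (n_A = 8, n_B = 8)
Step 2: Count runs R = 10.
Step 3: Under H0 (random ordering), E[R] = 2*n_A*n_B/(n_A+n_B) + 1 = 2*8*8/16 + 1 = 9.0000.
        Var[R] = 2*n_A*n_B*(2*n_A*n_B - n_A - n_B) / ((n_A+n_B)^2 * (n_A+n_B-1)) = 14336/3840 = 3.7333.
        SD[R] = 1.9322.
Step 4: Continuity-corrected z = (R - 0.5 - E[R]) / SD[R] = (10 - 0.5 - 9.0000) / 1.9322 = 0.2588.
Step 5: Two-sided p-value via normal approximation = 2*(1 - Phi(|z|)) = 0.795809.
Step 6: alpha = 0.05. fail to reject H0.

R = 10, z = 0.2588, p = 0.795809, fail to reject H0.


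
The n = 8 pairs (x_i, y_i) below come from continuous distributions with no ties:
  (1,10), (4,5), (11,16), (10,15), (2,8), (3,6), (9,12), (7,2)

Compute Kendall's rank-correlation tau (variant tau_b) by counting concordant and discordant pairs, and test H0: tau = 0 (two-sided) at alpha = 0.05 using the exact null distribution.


Step 1: Enumerate the 28 unordered pairs (i,j) with i<j and classify each by sign(x_j-x_i) * sign(y_j-y_i).
  (1,2):dx=+3,dy=-5->D; (1,3):dx=+10,dy=+6->C; (1,4):dx=+9,dy=+5->C; (1,5):dx=+1,dy=-2->D
  (1,6):dx=+2,dy=-4->D; (1,7):dx=+8,dy=+2->C; (1,8):dx=+6,dy=-8->D; (2,3):dx=+7,dy=+11->C
  (2,4):dx=+6,dy=+10->C; (2,5):dx=-2,dy=+3->D; (2,6):dx=-1,dy=+1->D; (2,7):dx=+5,dy=+7->C
  (2,8):dx=+3,dy=-3->D; (3,4):dx=-1,dy=-1->C; (3,5):dx=-9,dy=-8->C; (3,6):dx=-8,dy=-10->C
  (3,7):dx=-2,dy=-4->C; (3,8):dx=-4,dy=-14->C; (4,5):dx=-8,dy=-7->C; (4,6):dx=-7,dy=-9->C
  (4,7):dx=-1,dy=-3->C; (4,8):dx=-3,dy=-13->C; (5,6):dx=+1,dy=-2->D; (5,7):dx=+7,dy=+4->C
  (5,8):dx=+5,dy=-6->D; (6,7):dx=+6,dy=+6->C; (6,8):dx=+4,dy=-4->D; (7,8):dx=-2,dy=-10->C
Step 2: C = 18, D = 10, total pairs = 28.
Step 3: tau = (C - D)/(n(n-1)/2) = (18 - 10)/28 = 0.285714.
Step 4: Exact two-sided p-value (enumerate n! = 40320 permutations of y under H0): p = 0.398760.
Step 5: alpha = 0.05. fail to reject H0.

tau_b = 0.2857 (C=18, D=10), p = 0.398760, fail to reject H0.


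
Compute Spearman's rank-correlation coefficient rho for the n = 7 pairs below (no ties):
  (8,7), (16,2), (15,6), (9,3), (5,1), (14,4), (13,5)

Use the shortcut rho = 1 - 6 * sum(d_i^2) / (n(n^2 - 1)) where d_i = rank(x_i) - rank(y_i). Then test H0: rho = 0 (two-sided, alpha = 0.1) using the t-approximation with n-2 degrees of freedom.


Step 1: Rank x and y separately (midranks; no ties here).
rank(x): 8->2, 16->7, 15->6, 9->3, 5->1, 14->5, 13->4
rank(y): 7->7, 2->2, 6->6, 3->3, 1->1, 4->4, 5->5
Step 2: d_i = R_x(i) - R_y(i); compute d_i^2.
  (2-7)^2=25, (7-2)^2=25, (6-6)^2=0, (3-3)^2=0, (1-1)^2=0, (5-4)^2=1, (4-5)^2=1
sum(d^2) = 52.
Step 3: rho = 1 - 6*52 / (7*(7^2 - 1)) = 1 - 312/336 = 0.071429.
Step 4: Under H0, t = rho * sqrt((n-2)/(1-rho^2)) = 0.1601 ~ t(5).
Step 5: Two-sided p-value from the t-distribution with 5 df = 0.879048.
Step 6: alpha = 0.1. fail to reject H0.

rho = 0.0714, p = 0.879048, fail to reject H0 at alpha = 0.1.


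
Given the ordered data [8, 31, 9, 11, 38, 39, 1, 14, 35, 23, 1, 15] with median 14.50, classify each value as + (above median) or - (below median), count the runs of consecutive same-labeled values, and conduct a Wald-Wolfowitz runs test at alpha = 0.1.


Step 1: Compute median = 14.50; label A = above, B = below.
Labels in order: BABBAABBAABA  (n_A = 6, n_B = 6)
Step 2: Count runs R = 8.
Step 3: Under H0 (random ordering), E[R] = 2*n_A*n_B/(n_A+n_B) + 1 = 2*6*6/12 + 1 = 7.0000.
        Var[R] = 2*n_A*n_B*(2*n_A*n_B - n_A - n_B) / ((n_A+n_B)^2 * (n_A+n_B-1)) = 4320/1584 = 2.7273.
        SD[R] = 1.6514.
Step 4: Continuity-corrected z = (R - 0.5 - E[R]) / SD[R] = (8 - 0.5 - 7.0000) / 1.6514 = 0.3028.
Step 5: Two-sided p-value via normal approximation = 2*(1 - Phi(|z|)) = 0.762069.
Step 6: alpha = 0.1. fail to reject H0.

R = 8, z = 0.3028, p = 0.762069, fail to reject H0.


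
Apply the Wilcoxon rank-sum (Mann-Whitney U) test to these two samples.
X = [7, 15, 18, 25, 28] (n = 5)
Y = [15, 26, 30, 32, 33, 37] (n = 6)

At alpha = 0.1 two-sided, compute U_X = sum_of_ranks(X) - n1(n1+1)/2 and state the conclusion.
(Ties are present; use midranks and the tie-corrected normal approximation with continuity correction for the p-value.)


Step 1: Combine and sort all 11 observations; assign midranks.
sorted (value, group): (7,X), (15,X), (15,Y), (18,X), (25,X), (26,Y), (28,X), (30,Y), (32,Y), (33,Y), (37,Y)
ranks: 7->1, 15->2.5, 15->2.5, 18->4, 25->5, 26->6, 28->7, 30->8, 32->9, 33->10, 37->11
Step 2: Rank sum for X: R1 = 1 + 2.5 + 4 + 5 + 7 = 19.5.
Step 3: U_X = R1 - n1(n1+1)/2 = 19.5 - 5*6/2 = 19.5 - 15 = 4.5.
       U_Y = n1*n2 - U_X = 30 - 4.5 = 25.5.
Step 4: Ties are present, so use the tie-corrected normal approximation (with continuity correction) for the p-value.
Step 5: p-value = 0.067264; compare to alpha = 0.1. reject H0.

U_X = 4.5, p = 0.067264, reject H0 at alpha = 0.1.


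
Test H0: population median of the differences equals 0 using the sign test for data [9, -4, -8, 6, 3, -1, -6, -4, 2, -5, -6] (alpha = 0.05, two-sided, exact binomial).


Step 1: Discard zero differences. Original n = 11; n_eff = number of nonzero differences = 11.
Nonzero differences (with sign): +9, -4, -8, +6, +3, -1, -6, -4, +2, -5, -6
Step 2: Count signs: positive = 4, negative = 7.
Step 3: Under H0: P(positive) = 0.5, so the number of positives S ~ Bin(11, 0.5).
Step 4: Two-sided exact p-value = sum of Bin(11,0.5) probabilities at or below the observed probability = 0.548828.
Step 5: alpha = 0.05. fail to reject H0.

n_eff = 11, pos = 4, neg = 7, p = 0.548828, fail to reject H0.


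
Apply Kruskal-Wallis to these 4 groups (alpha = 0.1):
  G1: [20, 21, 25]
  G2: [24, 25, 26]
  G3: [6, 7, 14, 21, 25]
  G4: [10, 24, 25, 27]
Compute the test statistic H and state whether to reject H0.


Step 1: Combine all N = 15 observations and assign midranks.
sorted (value, group, rank): (6,G3,1), (7,G3,2), (10,G4,3), (14,G3,4), (20,G1,5), (21,G1,6.5), (21,G3,6.5), (24,G2,8.5), (24,G4,8.5), (25,G1,11.5), (25,G2,11.5), (25,G3,11.5), (25,G4,11.5), (26,G2,14), (27,G4,15)
Step 2: Sum ranks within each group.
R_1 = 23 (n_1 = 3)
R_2 = 34 (n_2 = 3)
R_3 = 25 (n_3 = 5)
R_4 = 38 (n_4 = 4)
Step 3: H = 12/(N(N+1)) * sum(R_i^2/n_i) - 3(N+1)
     = 12/(15*16) * (23^2/3 + 34^2/3 + 25^2/5 + 38^2/4) - 3*16
     = 0.050000 * 1047.67 - 48
     = 4.383333.
Step 4: Ties present; correction factor C = 1 - 72/(15^3 - 15) = 0.978571. Corrected H = 4.383333 / 0.978571 = 4.479319.
Step 5: Under H0, H ~ chi^2(3); p-value = 0.214142.
Step 6: alpha = 0.1. fail to reject H0.

H = 4.4793, df = 3, p = 0.214142, fail to reject H0.


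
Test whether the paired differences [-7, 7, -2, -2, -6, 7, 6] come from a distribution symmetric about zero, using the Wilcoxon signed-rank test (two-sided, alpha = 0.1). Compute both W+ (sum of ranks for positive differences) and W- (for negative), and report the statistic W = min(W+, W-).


Step 1: Drop any zero differences (none here) and take |d_i|.
|d| = [7, 7, 2, 2, 6, 7, 6]
Step 2: Midrank |d_i| (ties get averaged ranks).
ranks: |7|->6, |7|->6, |2|->1.5, |2|->1.5, |6|->3.5, |7|->6, |6|->3.5
Step 3: Attach original signs; sum ranks with positive sign and with negative sign.
W+ = 6 + 6 + 3.5 = 15.5
W- = 6 + 1.5 + 1.5 + 3.5 = 12.5
(Check: W+ + W- = 28 should equal n(n+1)/2 = 28.)
Step 4: Test statistic W = min(W+, W-) = 12.5.
Step 5: Ties in |d|, so use the tie-corrected normal approximation.
        E[W] = n(n+1)/4 = 7*8/4 = 14.
        Tie groups: |d|=2 (t=2), |d|=6 (t=2), |d|=7 (t=3); sum(t^3 - t) = 36.
        Var[W] = n(n+1)(2n+1)/24 - sum(t^3-t)/48 = 840/24 - 36/48 = 34.25.
        z = (W - E[W]) / sqrt(Var[W]) = (12.5 - 14) / 5.8523 = -0.2563.
        Two-sided p = 2*Phi(z) = 0.797714.
Step 6: alpha = 0.1. fail to reject H0.

W+ = 15.5, W- = 12.5, W = min = 12.5, p = 0.797714, fail to reject H0.


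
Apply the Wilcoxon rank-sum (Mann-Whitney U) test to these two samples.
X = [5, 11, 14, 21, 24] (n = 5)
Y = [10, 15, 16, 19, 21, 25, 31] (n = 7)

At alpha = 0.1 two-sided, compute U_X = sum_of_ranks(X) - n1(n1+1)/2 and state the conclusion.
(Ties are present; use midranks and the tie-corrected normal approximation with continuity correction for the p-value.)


Step 1: Combine and sort all 12 observations; assign midranks.
sorted (value, group): (5,X), (10,Y), (11,X), (14,X), (15,Y), (16,Y), (19,Y), (21,X), (21,Y), (24,X), (25,Y), (31,Y)
ranks: 5->1, 10->2, 11->3, 14->4, 15->5, 16->6, 19->7, 21->8.5, 21->8.5, 24->10, 25->11, 31->12
Step 2: Rank sum for X: R1 = 1 + 3 + 4 + 8.5 + 10 = 26.5.
Step 3: U_X = R1 - n1(n1+1)/2 = 26.5 - 5*6/2 = 26.5 - 15 = 11.5.
       U_Y = n1*n2 - U_X = 35 - 11.5 = 23.5.
Step 4: Ties are present, so use the tie-corrected normal approximation (with continuity correction) for the p-value.
Step 5: p-value = 0.370914; compare to alpha = 0.1. fail to reject H0.

U_X = 11.5, p = 0.370914, fail to reject H0 at alpha = 0.1.


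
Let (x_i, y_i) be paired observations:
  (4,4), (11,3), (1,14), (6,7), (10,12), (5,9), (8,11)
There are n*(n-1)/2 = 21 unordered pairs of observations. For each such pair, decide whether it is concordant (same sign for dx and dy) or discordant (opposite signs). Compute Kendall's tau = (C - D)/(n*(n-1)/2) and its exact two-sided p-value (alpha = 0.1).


Step 1: Enumerate the 21 unordered pairs (i,j) with i<j and classify each by sign(x_j-x_i) * sign(y_j-y_i).
  (1,2):dx=+7,dy=-1->D; (1,3):dx=-3,dy=+10->D; (1,4):dx=+2,dy=+3->C; (1,5):dx=+6,dy=+8->C
  (1,6):dx=+1,dy=+5->C; (1,7):dx=+4,dy=+7->C; (2,3):dx=-10,dy=+11->D; (2,4):dx=-5,dy=+4->D
  (2,5):dx=-1,dy=+9->D; (2,6):dx=-6,dy=+6->D; (2,7):dx=-3,dy=+8->D; (3,4):dx=+5,dy=-7->D
  (3,5):dx=+9,dy=-2->D; (3,6):dx=+4,dy=-5->D; (3,7):dx=+7,dy=-3->D; (4,5):dx=+4,dy=+5->C
  (4,6):dx=-1,dy=+2->D; (4,7):dx=+2,dy=+4->C; (5,6):dx=-5,dy=-3->C; (5,7):dx=-2,dy=-1->C
  (6,7):dx=+3,dy=+2->C
Step 2: C = 9, D = 12, total pairs = 21.
Step 3: tau = (C - D)/(n(n-1)/2) = (9 - 12)/21 = -0.142857.
Step 4: Exact two-sided p-value (enumerate n! = 5040 permutations of y under H0): p = 0.772619.
Step 5: alpha = 0.1. fail to reject H0.

tau_b = -0.1429 (C=9, D=12), p = 0.772619, fail to reject H0.


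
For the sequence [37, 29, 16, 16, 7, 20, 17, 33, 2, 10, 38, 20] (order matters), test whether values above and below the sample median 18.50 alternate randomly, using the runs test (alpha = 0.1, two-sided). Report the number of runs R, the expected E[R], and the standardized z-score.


Step 1: Compute median = 18.50; label A = above, B = below.
Labels in order: AABBBABABBAA  (n_A = 6, n_B = 6)
Step 2: Count runs R = 7.
Step 3: Under H0 (random ordering), E[R] = 2*n_A*n_B/(n_A+n_B) + 1 = 2*6*6/12 + 1 = 7.0000.
        Var[R] = 2*n_A*n_B*(2*n_A*n_B - n_A - n_B) / ((n_A+n_B)^2 * (n_A+n_B-1)) = 4320/1584 = 2.7273.
        SD[R] = 1.6514.
Step 4: R = E[R], so z = 0 with no continuity correction.
Step 5: Two-sided p-value via normal approximation = 2*(1 - Phi(|z|)) = 1.000000.
Step 6: alpha = 0.1. fail to reject H0.

R = 7, z = 0.0000, p = 1.000000, fail to reject H0.


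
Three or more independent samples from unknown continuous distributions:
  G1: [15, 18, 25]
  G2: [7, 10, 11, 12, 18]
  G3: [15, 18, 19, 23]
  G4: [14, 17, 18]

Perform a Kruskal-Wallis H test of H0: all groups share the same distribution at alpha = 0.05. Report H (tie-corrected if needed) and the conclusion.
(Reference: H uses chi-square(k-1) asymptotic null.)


Step 1: Combine all N = 15 observations and assign midranks.
sorted (value, group, rank): (7,G2,1), (10,G2,2), (11,G2,3), (12,G2,4), (14,G4,5), (15,G1,6.5), (15,G3,6.5), (17,G4,8), (18,G1,10.5), (18,G2,10.5), (18,G3,10.5), (18,G4,10.5), (19,G3,13), (23,G3,14), (25,G1,15)
Step 2: Sum ranks within each group.
R_1 = 32 (n_1 = 3)
R_2 = 20.5 (n_2 = 5)
R_3 = 44 (n_3 = 4)
R_4 = 23.5 (n_4 = 3)
Step 3: H = 12/(N(N+1)) * sum(R_i^2/n_i) - 3(N+1)
     = 12/(15*16) * (32^2/3 + 20.5^2/5 + 44^2/4 + 23.5^2/3) - 3*16
     = 0.050000 * 1093.47 - 48
     = 6.673333.
Step 4: Ties present; correction factor C = 1 - 66/(15^3 - 15) = 0.980357. Corrected H = 6.673333 / 0.980357 = 6.807043.
Step 5: Under H0, H ~ chi^2(3); p-value = 0.078309.
Step 6: alpha = 0.05. fail to reject H0.

H = 6.8070, df = 3, p = 0.078309, fail to reject H0.


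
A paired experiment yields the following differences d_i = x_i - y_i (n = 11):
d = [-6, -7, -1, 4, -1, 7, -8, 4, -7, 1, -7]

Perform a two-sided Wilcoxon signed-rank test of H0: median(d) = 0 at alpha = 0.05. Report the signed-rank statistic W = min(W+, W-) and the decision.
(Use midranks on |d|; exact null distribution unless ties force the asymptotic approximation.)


Step 1: Drop any zero differences (none here) and take |d_i|.
|d| = [6, 7, 1, 4, 1, 7, 8, 4, 7, 1, 7]
Step 2: Midrank |d_i| (ties get averaged ranks).
ranks: |6|->6, |7|->8.5, |1|->2, |4|->4.5, |1|->2, |7|->8.5, |8|->11, |4|->4.5, |7|->8.5, |1|->2, |7|->8.5
Step 3: Attach original signs; sum ranks with positive sign and with negative sign.
W+ = 4.5 + 8.5 + 4.5 + 2 = 19.5
W- = 6 + 8.5 + 2 + 2 + 11 + 8.5 + 8.5 = 46.5
(Check: W+ + W- = 66 should equal n(n+1)/2 = 66.)
Step 4: Test statistic W = min(W+, W-) = 19.5.
Step 5: Ties in |d|, so use the tie-corrected normal approximation.
        E[W] = n(n+1)/4 = 11*12/4 = 33.
        Tie groups: |d|=1 (t=3), |d|=4 (t=2), |d|=7 (t=4); sum(t^3 - t) = 90.
        Var[W] = n(n+1)(2n+1)/24 - sum(t^3-t)/48 = 3036/24 - 90/48 = 124.625.
        z = (W - E[W]) / sqrt(Var[W]) = (19.5 - 33) / 11.1636 = -1.2093.
        Two-sided p = 2*Phi(z) = 0.226551.
Step 6: alpha = 0.05. fail to reject H0.

W+ = 19.5, W- = 46.5, W = min = 19.5, p = 0.226551, fail to reject H0.


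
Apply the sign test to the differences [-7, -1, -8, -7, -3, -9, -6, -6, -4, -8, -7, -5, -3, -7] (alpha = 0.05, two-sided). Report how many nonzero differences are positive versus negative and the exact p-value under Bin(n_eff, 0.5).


Step 1: Discard zero differences. Original n = 14; n_eff = number of nonzero differences = 14.
Nonzero differences (with sign): -7, -1, -8, -7, -3, -9, -6, -6, -4, -8, -7, -5, -3, -7
Step 2: Count signs: positive = 0, negative = 14.
Step 3: Under H0: P(positive) = 0.5, so the number of positives S ~ Bin(14, 0.5).
Step 4: Two-sided exact p-value = sum of Bin(14,0.5) probabilities at or below the observed probability = 0.000122.
Step 5: alpha = 0.05. reject H0.

n_eff = 14, pos = 0, neg = 14, p = 0.000122, reject H0.


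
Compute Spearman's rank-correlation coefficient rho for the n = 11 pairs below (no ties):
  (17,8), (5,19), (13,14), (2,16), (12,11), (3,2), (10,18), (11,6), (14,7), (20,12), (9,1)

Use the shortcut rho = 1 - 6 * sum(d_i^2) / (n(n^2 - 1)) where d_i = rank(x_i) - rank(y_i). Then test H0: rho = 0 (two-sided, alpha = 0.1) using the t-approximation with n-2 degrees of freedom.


Step 1: Rank x and y separately (midranks; no ties here).
rank(x): 17->10, 5->3, 13->8, 2->1, 12->7, 3->2, 10->5, 11->6, 14->9, 20->11, 9->4
rank(y): 8->5, 19->11, 14->8, 16->9, 11->6, 2->2, 18->10, 6->3, 7->4, 12->7, 1->1
Step 2: d_i = R_x(i) - R_y(i); compute d_i^2.
  (10-5)^2=25, (3-11)^2=64, (8-8)^2=0, (1-9)^2=64, (7-6)^2=1, (2-2)^2=0, (5-10)^2=25, (6-3)^2=9, (9-4)^2=25, (11-7)^2=16, (4-1)^2=9
sum(d^2) = 238.
Step 3: rho = 1 - 6*238 / (11*(11^2 - 1)) = 1 - 1428/1320 = -0.081818.
Step 4: Under H0, t = rho * sqrt((n-2)/(1-rho^2)) = -0.2463 ~ t(9).
Step 5: Two-sided p-value from the t-distribution with 9 df = 0.810990.
Step 6: alpha = 0.1. fail to reject H0.

rho = -0.0818, p = 0.810990, fail to reject H0 at alpha = 0.1.


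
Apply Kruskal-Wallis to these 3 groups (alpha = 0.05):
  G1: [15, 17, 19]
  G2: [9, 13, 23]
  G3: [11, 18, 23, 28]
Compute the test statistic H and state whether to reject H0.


Step 1: Combine all N = 10 observations and assign midranks.
sorted (value, group, rank): (9,G2,1), (11,G3,2), (13,G2,3), (15,G1,4), (17,G1,5), (18,G3,6), (19,G1,7), (23,G2,8.5), (23,G3,8.5), (28,G3,10)
Step 2: Sum ranks within each group.
R_1 = 16 (n_1 = 3)
R_2 = 12.5 (n_2 = 3)
R_3 = 26.5 (n_3 = 4)
Step 3: H = 12/(N(N+1)) * sum(R_i^2/n_i) - 3(N+1)
     = 12/(10*11) * (16^2/3 + 12.5^2/3 + 26.5^2/4) - 3*11
     = 0.109091 * 312.979 - 33
     = 1.143182.
Step 4: Ties present; correction factor C = 1 - 6/(10^3 - 10) = 0.993939. Corrected H = 1.143182 / 0.993939 = 1.150152.
Step 5: Under H0, H ~ chi^2(2); p-value = 0.562662.
Step 6: alpha = 0.05. fail to reject H0.

H = 1.1502, df = 2, p = 0.562662, fail to reject H0.


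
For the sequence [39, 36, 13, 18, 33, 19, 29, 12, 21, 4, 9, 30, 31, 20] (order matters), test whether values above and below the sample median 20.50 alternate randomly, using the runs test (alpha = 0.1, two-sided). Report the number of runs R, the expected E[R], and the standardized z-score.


Step 1: Compute median = 20.50; label A = above, B = below.
Labels in order: AABBABABABBAAB  (n_A = 7, n_B = 7)
Step 2: Count runs R = 10.
Step 3: Under H0 (random ordering), E[R] = 2*n_A*n_B/(n_A+n_B) + 1 = 2*7*7/14 + 1 = 8.0000.
        Var[R] = 2*n_A*n_B*(2*n_A*n_B - n_A - n_B) / ((n_A+n_B)^2 * (n_A+n_B-1)) = 8232/2548 = 3.2308.
        SD[R] = 1.7974.
Step 4: Continuity-corrected z = (R - 0.5 - E[R]) / SD[R] = (10 - 0.5 - 8.0000) / 1.7974 = 0.8345.
Step 5: Two-sided p-value via normal approximation = 2*(1 - Phi(|z|)) = 0.403986.
Step 6: alpha = 0.1. fail to reject H0.

R = 10, z = 0.8345, p = 0.403986, fail to reject H0.


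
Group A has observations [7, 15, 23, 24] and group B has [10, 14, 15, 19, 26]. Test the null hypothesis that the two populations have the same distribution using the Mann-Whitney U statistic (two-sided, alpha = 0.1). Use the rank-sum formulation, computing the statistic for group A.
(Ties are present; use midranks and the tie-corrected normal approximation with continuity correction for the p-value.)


Step 1: Combine and sort all 9 observations; assign midranks.
sorted (value, group): (7,X), (10,Y), (14,Y), (15,X), (15,Y), (19,Y), (23,X), (24,X), (26,Y)
ranks: 7->1, 10->2, 14->3, 15->4.5, 15->4.5, 19->6, 23->7, 24->8, 26->9
Step 2: Rank sum for X: R1 = 1 + 4.5 + 7 + 8 = 20.5.
Step 3: U_X = R1 - n1(n1+1)/2 = 20.5 - 4*5/2 = 20.5 - 10 = 10.5.
       U_Y = n1*n2 - U_X = 20 - 10.5 = 9.5.
Step 4: Ties are present, so use the tie-corrected normal approximation (with continuity correction) for the p-value.
Step 5: p-value = 1.000000; compare to alpha = 0.1. fail to reject H0.

U_X = 10.5, p = 1.000000, fail to reject H0 at alpha = 0.1.


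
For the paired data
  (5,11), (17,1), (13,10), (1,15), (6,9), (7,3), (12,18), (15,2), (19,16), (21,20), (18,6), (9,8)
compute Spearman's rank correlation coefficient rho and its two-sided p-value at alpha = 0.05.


Step 1: Rank x and y separately (midranks; no ties here).
rank(x): 5->2, 17->9, 13->7, 1->1, 6->3, 7->4, 12->6, 15->8, 19->11, 21->12, 18->10, 9->5
rank(y): 11->8, 1->1, 10->7, 15->9, 9->6, 3->3, 18->11, 2->2, 16->10, 20->12, 6->4, 8->5
Step 2: d_i = R_x(i) - R_y(i); compute d_i^2.
  (2-8)^2=36, (9-1)^2=64, (7-7)^2=0, (1-9)^2=64, (3-6)^2=9, (4-3)^2=1, (6-11)^2=25, (8-2)^2=36, (11-10)^2=1, (12-12)^2=0, (10-4)^2=36, (5-5)^2=0
sum(d^2) = 272.
Step 3: rho = 1 - 6*272 / (12*(12^2 - 1)) = 1 - 1632/1716 = 0.048951.
Step 4: Under H0, t = rho * sqrt((n-2)/(1-rho^2)) = 0.1550 ~ t(10).
Step 5: Two-sided p-value from the t-distribution with 10 df = 0.879919.
Step 6: alpha = 0.05. fail to reject H0.

rho = 0.0490, p = 0.879919, fail to reject H0 at alpha = 0.05.


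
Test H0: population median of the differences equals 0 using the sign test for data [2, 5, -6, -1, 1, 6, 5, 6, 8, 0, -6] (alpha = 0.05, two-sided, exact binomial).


Step 1: Discard zero differences. Original n = 11; n_eff = number of nonzero differences = 10.
Nonzero differences (with sign): +2, +5, -6, -1, +1, +6, +5, +6, +8, -6
Step 2: Count signs: positive = 7, negative = 3.
Step 3: Under H0: P(positive) = 0.5, so the number of positives S ~ Bin(10, 0.5).
Step 4: Two-sided exact p-value = sum of Bin(10,0.5) probabilities at or below the observed probability = 0.343750.
Step 5: alpha = 0.05. fail to reject H0.

n_eff = 10, pos = 7, neg = 3, p = 0.343750, fail to reject H0.


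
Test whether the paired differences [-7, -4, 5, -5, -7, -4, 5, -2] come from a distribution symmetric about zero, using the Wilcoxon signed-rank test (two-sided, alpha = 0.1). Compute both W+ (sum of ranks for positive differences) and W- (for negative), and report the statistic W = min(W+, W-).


Step 1: Drop any zero differences (none here) and take |d_i|.
|d| = [7, 4, 5, 5, 7, 4, 5, 2]
Step 2: Midrank |d_i| (ties get averaged ranks).
ranks: |7|->7.5, |4|->2.5, |5|->5, |5|->5, |7|->7.5, |4|->2.5, |5|->5, |2|->1
Step 3: Attach original signs; sum ranks with positive sign and with negative sign.
W+ = 5 + 5 = 10
W- = 7.5 + 2.5 + 5 + 7.5 + 2.5 + 1 = 26
(Check: W+ + W- = 36 should equal n(n+1)/2 = 36.)
Step 4: Test statistic W = min(W+, W-) = 10.
Step 5: Ties in |d|, so use the tie-corrected normal approximation.
        E[W] = n(n+1)/4 = 8*9/4 = 18.
        Tie groups: |d|=4 (t=2), |d|=5 (t=3), |d|=7 (t=2); sum(t^3 - t) = 36.
        Var[W] = n(n+1)(2n+1)/24 - sum(t^3-t)/48 = 1224/24 - 36/48 = 50.25.
        z = (W - E[W]) / sqrt(Var[W]) = (10 - 18) / 7.0887 = -1.1286.
        Two-sided p = 2*Phi(z) = 0.259086.
Step 6: alpha = 0.1. fail to reject H0.

W+ = 10, W- = 26, W = min = 10, p = 0.259086, fail to reject H0.


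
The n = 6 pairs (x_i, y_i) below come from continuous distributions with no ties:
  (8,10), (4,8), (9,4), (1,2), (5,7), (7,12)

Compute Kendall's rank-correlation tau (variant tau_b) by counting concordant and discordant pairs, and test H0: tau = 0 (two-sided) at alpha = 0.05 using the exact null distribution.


Step 1: Enumerate the 15 unordered pairs (i,j) with i<j and classify each by sign(x_j-x_i) * sign(y_j-y_i).
  (1,2):dx=-4,dy=-2->C; (1,3):dx=+1,dy=-6->D; (1,4):dx=-7,dy=-8->C; (1,5):dx=-3,dy=-3->C
  (1,6):dx=-1,dy=+2->D; (2,3):dx=+5,dy=-4->D; (2,4):dx=-3,dy=-6->C; (2,5):dx=+1,dy=-1->D
  (2,6):dx=+3,dy=+4->C; (3,4):dx=-8,dy=-2->C; (3,5):dx=-4,dy=+3->D; (3,6):dx=-2,dy=+8->D
  (4,5):dx=+4,dy=+5->C; (4,6):dx=+6,dy=+10->C; (5,6):dx=+2,dy=+5->C
Step 2: C = 9, D = 6, total pairs = 15.
Step 3: tau = (C - D)/(n(n-1)/2) = (9 - 6)/15 = 0.200000.
Step 4: Exact two-sided p-value (enumerate n! = 720 permutations of y under H0): p = 0.719444.
Step 5: alpha = 0.05. fail to reject H0.

tau_b = 0.2000 (C=9, D=6), p = 0.719444, fail to reject H0.


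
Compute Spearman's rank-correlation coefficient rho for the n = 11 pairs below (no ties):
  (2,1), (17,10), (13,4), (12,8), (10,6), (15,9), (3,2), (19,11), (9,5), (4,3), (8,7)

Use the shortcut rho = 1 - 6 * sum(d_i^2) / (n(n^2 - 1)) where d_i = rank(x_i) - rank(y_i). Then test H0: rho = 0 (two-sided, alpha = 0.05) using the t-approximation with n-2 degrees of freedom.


Step 1: Rank x and y separately (midranks; no ties here).
rank(x): 2->1, 17->10, 13->8, 12->7, 10->6, 15->9, 3->2, 19->11, 9->5, 4->3, 8->4
rank(y): 1->1, 10->10, 4->4, 8->8, 6->6, 9->9, 2->2, 11->11, 5->5, 3->3, 7->7
Step 2: d_i = R_x(i) - R_y(i); compute d_i^2.
  (1-1)^2=0, (10-10)^2=0, (8-4)^2=16, (7-8)^2=1, (6-6)^2=0, (9-9)^2=0, (2-2)^2=0, (11-11)^2=0, (5-5)^2=0, (3-3)^2=0, (4-7)^2=9
sum(d^2) = 26.
Step 3: rho = 1 - 6*26 / (11*(11^2 - 1)) = 1 - 156/1320 = 0.881818.
Step 4: Under H0, t = rho * sqrt((n-2)/(1-rho^2)) = 5.6097 ~ t(9).
Step 5: Two-sided p-value from the t-distribution with 9 df = 0.000330.
Step 6: alpha = 0.05. reject H0.

rho = 0.8818, p = 0.000330, reject H0 at alpha = 0.05.


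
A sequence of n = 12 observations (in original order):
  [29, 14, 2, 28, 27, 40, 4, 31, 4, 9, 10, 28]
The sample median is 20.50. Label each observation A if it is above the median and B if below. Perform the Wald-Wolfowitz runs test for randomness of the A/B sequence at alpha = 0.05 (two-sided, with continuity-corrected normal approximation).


Step 1: Compute median = 20.50; label A = above, B = below.
Labels in order: ABBAAABABBBA  (n_A = 6, n_B = 6)
Step 2: Count runs R = 7.
Step 3: Under H0 (random ordering), E[R] = 2*n_A*n_B/(n_A+n_B) + 1 = 2*6*6/12 + 1 = 7.0000.
        Var[R] = 2*n_A*n_B*(2*n_A*n_B - n_A - n_B) / ((n_A+n_B)^2 * (n_A+n_B-1)) = 4320/1584 = 2.7273.
        SD[R] = 1.6514.
Step 4: R = E[R], so z = 0 with no continuity correction.
Step 5: Two-sided p-value via normal approximation = 2*(1 - Phi(|z|)) = 1.000000.
Step 6: alpha = 0.05. fail to reject H0.

R = 7, z = 0.0000, p = 1.000000, fail to reject H0.


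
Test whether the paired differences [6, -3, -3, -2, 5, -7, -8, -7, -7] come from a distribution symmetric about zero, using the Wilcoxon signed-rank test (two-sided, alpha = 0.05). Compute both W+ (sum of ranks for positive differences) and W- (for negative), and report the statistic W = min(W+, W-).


Step 1: Drop any zero differences (none here) and take |d_i|.
|d| = [6, 3, 3, 2, 5, 7, 8, 7, 7]
Step 2: Midrank |d_i| (ties get averaged ranks).
ranks: |6|->5, |3|->2.5, |3|->2.5, |2|->1, |5|->4, |7|->7, |8|->9, |7|->7, |7|->7
Step 3: Attach original signs; sum ranks with positive sign and with negative sign.
W+ = 5 + 4 = 9
W- = 2.5 + 2.5 + 1 + 7 + 9 + 7 + 7 = 36
(Check: W+ + W- = 45 should equal n(n+1)/2 = 45.)
Step 4: Test statistic W = min(W+, W-) = 9.
Step 5: Ties in |d|, so use the tie-corrected normal approximation.
        E[W] = n(n+1)/4 = 9*10/4 = 22.5.
        Tie groups: |d|=3 (t=2), |d|=7 (t=3); sum(t^3 - t) = 30.
        Var[W] = n(n+1)(2n+1)/24 - sum(t^3-t)/48 = 1710/24 - 30/48 = 70.625.
        z = (W - E[W]) / sqrt(Var[W]) = (9 - 22.5) / 8.4039 = -1.6064.
        Two-sided p = 2*Phi(z) = 0.108185.
Step 6: alpha = 0.05. fail to reject H0.

W+ = 9, W- = 36, W = min = 9, p = 0.108185, fail to reject H0.


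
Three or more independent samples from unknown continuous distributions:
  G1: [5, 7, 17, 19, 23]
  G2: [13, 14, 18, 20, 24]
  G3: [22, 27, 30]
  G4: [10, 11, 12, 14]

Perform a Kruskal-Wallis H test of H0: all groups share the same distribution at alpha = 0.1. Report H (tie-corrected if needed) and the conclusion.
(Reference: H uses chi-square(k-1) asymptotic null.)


Step 1: Combine all N = 17 observations and assign midranks.
sorted (value, group, rank): (5,G1,1), (7,G1,2), (10,G4,3), (11,G4,4), (12,G4,5), (13,G2,6), (14,G2,7.5), (14,G4,7.5), (17,G1,9), (18,G2,10), (19,G1,11), (20,G2,12), (22,G3,13), (23,G1,14), (24,G2,15), (27,G3,16), (30,G3,17)
Step 2: Sum ranks within each group.
R_1 = 37 (n_1 = 5)
R_2 = 50.5 (n_2 = 5)
R_3 = 46 (n_3 = 3)
R_4 = 19.5 (n_4 = 4)
Step 3: H = 12/(N(N+1)) * sum(R_i^2/n_i) - 3(N+1)
     = 12/(17*18) * (37^2/5 + 50.5^2/5 + 46^2/3 + 19.5^2/4) - 3*18
     = 0.039216 * 1584.25 - 54
     = 8.127288.
Step 4: Ties present; correction factor C = 1 - 6/(17^3 - 17) = 0.998775. Corrected H = 8.127288 / 0.998775 = 8.137260.
Step 5: Under H0, H ~ chi^2(3); p-value = 0.043259.
Step 6: alpha = 0.1. reject H0.

H = 8.1373, df = 3, p = 0.043259, reject H0.
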